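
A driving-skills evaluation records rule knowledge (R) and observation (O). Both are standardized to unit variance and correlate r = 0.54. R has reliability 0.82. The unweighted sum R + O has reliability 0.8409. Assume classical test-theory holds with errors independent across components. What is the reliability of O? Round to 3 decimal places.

Var(R+O) = 2 + 2·0.54 = 3.080.
True-score variance = ρ_R + ρ_O + 2·0.54, so 0.8409 = (0.82 + ρ_O + 1.08) / 3.080.
ρ_O = 0.8409·3.080 − 0.82 − 1.08 = 0.690.

0.690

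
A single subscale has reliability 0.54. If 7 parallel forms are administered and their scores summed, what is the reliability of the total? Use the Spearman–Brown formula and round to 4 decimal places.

ρ_k = kρ / (1 + (k−1)ρ) = 7·0.54 / (1 + 6·0.54) = 3.780 / 4.240 = 0.8915.

0.8915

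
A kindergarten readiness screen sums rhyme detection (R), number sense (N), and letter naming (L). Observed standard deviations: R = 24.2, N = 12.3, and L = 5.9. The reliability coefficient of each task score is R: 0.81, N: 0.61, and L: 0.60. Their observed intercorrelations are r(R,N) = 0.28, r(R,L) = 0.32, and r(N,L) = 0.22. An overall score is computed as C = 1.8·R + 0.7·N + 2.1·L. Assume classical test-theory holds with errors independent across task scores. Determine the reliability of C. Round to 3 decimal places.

0.835

Var(C) = 1.8²·24.2² + 0.7²·12.3² + 2.1²·5.9² + 2·[1.26·24.2·12.3·0.28 + 3.78·24.2·5.9·0.32 + 1.47·12.3·5.9·0.22] = 2125.12 + 602.381 = 2727.5.
Because errors are independent across components, Cov(Tᵢ,Tⱼ) = Cov(Xᵢ,Xⱼ); the off-diagonal part of the true-score variance is the same as above.
True-score variance = [1.8²·24.2²·0.81 + 0.7²·12.3²·0.61 + 2.1²·5.9²·0.60] + 602.381 = 1674.28 + 602.381 = 2276.66.
Reliability = 2276.66 / 2727.5 = 0.835.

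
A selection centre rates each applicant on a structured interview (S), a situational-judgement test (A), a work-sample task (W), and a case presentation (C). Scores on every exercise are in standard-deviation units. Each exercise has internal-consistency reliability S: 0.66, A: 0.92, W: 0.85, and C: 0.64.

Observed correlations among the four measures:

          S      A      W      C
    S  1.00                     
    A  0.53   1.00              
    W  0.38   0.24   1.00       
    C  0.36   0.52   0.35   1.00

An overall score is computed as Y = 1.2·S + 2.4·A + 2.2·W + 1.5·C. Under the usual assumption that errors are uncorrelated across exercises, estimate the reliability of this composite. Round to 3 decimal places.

0.915

Var(Y) = 1.2² + 2.4² + 2.2² + 1.5² + 2·[2.88·0.53 + 2.64·0.38 + 1.8·0.36 + 5.28·0.24 + 3.6·0.52 + 3.3·0.35] = 14.29 + 14.9436 = 29.2336.
Under uncorrelated errors the observed covariances equal the true-score covariances, so only the own-variance terms attenuate.
True-score variance = [1.2²·0.66 + 2.4²·0.92 + 2.2²·0.85 + 1.5²·0.64] + 14.9436 = 11.8036 + 14.9436 = 26.7472.
Reliability = 26.7472 / 29.2336 = 0.915.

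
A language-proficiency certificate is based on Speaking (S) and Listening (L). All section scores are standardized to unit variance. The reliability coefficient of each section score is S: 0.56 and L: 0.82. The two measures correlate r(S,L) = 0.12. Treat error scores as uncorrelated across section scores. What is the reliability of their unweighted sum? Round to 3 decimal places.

Var(S+L) = 2 + 2·[0.12] = 2 + 0.24 = 2.24.
With uncorrelated errors the cross-covariances are all true-score covariance, so they carry over unchanged; only the diagonal terms shrink to ρᵢσᵢ².
True-score variance = [0.56 + 0.82] + 0.24 = 1.38 + 0.24 = 1.62.
Reliability = 1.62 / 2.24 = 0.723.

0.723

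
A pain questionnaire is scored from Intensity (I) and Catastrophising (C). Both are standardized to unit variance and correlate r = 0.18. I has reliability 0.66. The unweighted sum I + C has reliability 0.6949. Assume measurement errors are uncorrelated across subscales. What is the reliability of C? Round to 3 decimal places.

Var(I+C) = 2 + 2·0.18 = 2.360.
True-score variance = ρ_I + ρ_C + 2·0.18, so 0.6949 = (0.66 + ρ_C + 0.36) / 2.360.
ρ_C = 0.6949·2.360 − 0.66 − 0.36 = 0.620.

0.620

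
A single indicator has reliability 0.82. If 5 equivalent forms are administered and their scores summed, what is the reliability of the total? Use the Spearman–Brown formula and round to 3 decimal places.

ρ_k = kρ / (1 + (k−1)ρ) = 5·0.82 / (1 + 4·0.82) = 4.100 / 4.280 = 0.958.

0.958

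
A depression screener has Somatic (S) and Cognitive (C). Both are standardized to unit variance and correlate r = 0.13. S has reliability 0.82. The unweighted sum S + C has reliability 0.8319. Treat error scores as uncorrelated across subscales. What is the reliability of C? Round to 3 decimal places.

Var(S+C) = 2 + 2·0.13 = 2.260.
True-score variance = ρ_S + ρ_C + 2·0.13, so 0.8319 = (0.82 + ρ_C + 0.26) / 2.260.
ρ_C = 0.8319·2.260 − 0.82 − 0.26 = 0.800.

0.800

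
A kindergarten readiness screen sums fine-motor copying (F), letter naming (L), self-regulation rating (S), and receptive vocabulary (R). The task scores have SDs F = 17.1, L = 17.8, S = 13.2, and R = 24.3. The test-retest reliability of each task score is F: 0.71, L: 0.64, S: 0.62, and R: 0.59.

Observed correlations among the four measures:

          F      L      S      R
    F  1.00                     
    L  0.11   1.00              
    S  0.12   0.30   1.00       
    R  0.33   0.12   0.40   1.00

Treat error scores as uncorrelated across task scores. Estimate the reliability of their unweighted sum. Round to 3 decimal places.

0.777

Var(F+L+S+R) = 17.1² + 17.8² + 13.2² + 24.3² + 2·[17.1·17.8·0.11 + 17.1·13.2·0.12 + 17.1·24.3·0.33 + 17.8·13.2·0.30 + 17.8·24.3·0.12 + 13.2·24.3·0.40] = 1373.98 + 896.78 = 2270.76.
Because errors are independent across components, Cov(Tᵢ,Tⱼ) = Cov(Xᵢ,Xⱼ); the off-diagonal part of the true-score variance is the same as above.
True-score variance = [17.1²·0.71 + 17.8²·0.64 + 13.2²·0.62 + 24.3²·0.59] + 896.78 = 866.807 + 896.78 = 1763.59.
Reliability = 1763.59 / 2270.76 = 0.777.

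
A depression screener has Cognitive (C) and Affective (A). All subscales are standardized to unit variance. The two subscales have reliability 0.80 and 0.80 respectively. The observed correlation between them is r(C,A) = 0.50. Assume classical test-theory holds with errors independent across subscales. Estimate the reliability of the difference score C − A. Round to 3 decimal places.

Var(C−A) = 1 + 1 − 2·0.50 = 2 − 1 = 1.
With uncorrelated errors the cross-covariances are all true-score covariance, so they carry over unchanged; only the diagonal terms shrink to ρᵢσᵢ².
True-score variance = [0.80 + 0.80] − 1 = 1.6 − 1 = 0.6.
Reliability = 0.6 / 1 = 0.600.

0.600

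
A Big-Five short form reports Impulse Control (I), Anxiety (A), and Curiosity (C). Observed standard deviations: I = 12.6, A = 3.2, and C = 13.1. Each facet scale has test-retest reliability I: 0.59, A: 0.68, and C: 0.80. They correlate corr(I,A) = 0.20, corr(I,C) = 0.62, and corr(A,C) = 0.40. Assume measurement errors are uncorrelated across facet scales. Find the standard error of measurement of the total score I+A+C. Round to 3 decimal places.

10.134

Var(total) = 340.61 + 254.338 = 594.948.
True-score variance = 237.92 + 254.338 = 492.258, so reliability = 0.8274.
Error variance = 594.948 − 492.258 = 102.69; SEM = √102.69 = 10.134.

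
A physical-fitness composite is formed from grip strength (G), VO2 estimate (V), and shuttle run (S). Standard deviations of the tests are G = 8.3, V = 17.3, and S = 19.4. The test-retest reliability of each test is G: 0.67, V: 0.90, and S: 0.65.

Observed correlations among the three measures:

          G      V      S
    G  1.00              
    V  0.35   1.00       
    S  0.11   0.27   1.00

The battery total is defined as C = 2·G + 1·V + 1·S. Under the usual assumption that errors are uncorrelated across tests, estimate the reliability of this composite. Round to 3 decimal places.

0.820

Var(C) = 2²·8.3² + 17.3² + 19.4² + 2·[2·8.3·17.3·0.35 + 2·8.3·19.4·0.11 + 17.3·19.4·0.27] = 951.21 + 453.11 = 1404.32.
Under uncorrelated errors the observed covariances equal the true-score covariances, so only the own-variance terms attenuate.
True-score variance = [2²·8.3²·0.67 + 17.3²·0.90 + 19.4²·0.65] + 453.11 = 698.62 + 453.11 = 1151.73.
Reliability = 1151.73 / 1404.32 = 0.820.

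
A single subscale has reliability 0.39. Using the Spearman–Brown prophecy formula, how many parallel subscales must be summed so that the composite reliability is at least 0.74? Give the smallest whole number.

k ≥ ρ*(1−ρ₁)/(ρ₁(1−ρ*)) = 0.74·0.61 / (0.39·0.26) = 4.452.
Smallest integer k = 5.

5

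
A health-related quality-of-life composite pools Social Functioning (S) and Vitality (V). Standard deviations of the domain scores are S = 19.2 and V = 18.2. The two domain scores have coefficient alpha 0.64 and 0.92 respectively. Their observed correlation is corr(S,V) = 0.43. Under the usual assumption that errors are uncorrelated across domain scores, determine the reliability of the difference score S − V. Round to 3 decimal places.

0.601

Var(S−V) = 19.2² + 18.2² − 2·19.2·18.2·0.43 = 699.88 − 300.518 = 399.362.
Because errors are independent across components, Cov(Tᵢ,Tⱼ) = Cov(Xᵢ,Xⱼ); the off-diagonal part of the true-score variance is the same as above.
True-score variance = [19.2²·0.64 + 18.2²·0.92] − 300.518 = 540.67 − 300.518 = 240.152.
Reliability = 240.152 / 399.362 = 0.601.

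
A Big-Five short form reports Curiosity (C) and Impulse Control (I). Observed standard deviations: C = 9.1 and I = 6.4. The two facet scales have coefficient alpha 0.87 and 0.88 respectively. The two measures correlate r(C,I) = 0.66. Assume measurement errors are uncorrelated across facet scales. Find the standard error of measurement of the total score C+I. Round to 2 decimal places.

Var(total) = 123.77 + 76.8768 = 200.647.
True-score variance = 108.09 + 76.8768 = 184.966, so reliability = 0.9219.
Error variance = 200.647 − 184.966 = 15.6805; SEM = √15.6805 = 3.96.

3.96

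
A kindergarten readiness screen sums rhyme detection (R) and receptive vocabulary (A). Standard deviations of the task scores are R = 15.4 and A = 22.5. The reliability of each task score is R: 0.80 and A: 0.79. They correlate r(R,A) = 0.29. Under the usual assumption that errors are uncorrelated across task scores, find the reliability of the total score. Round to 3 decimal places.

Var(R+A) = 15.4² + 22.5² + 2·[15.4·22.5·0.29] = 743.41 + 200.97 = 944.38.
With uncorrelated errors the cross-covariances are all true-score covariance, so they carry over unchanged; only the diagonal terms shrink to ρᵢσᵢ².
True-score variance = [15.4²·0.80 + 22.5²·0.79] + 200.97 = 589.666 + 200.97 = 790.636.
Reliability = 790.636 / 944.38 = 0.837.

0.837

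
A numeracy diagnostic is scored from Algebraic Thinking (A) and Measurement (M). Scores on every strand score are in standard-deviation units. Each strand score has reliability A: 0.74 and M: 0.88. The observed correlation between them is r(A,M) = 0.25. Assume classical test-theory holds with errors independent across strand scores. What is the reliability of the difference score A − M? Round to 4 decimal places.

Var(A−M) = 1 + 1 − 2·0.25 = 2 − 0.5 = 1.5.
With uncorrelated errors the cross-covariances are all true-score covariance, so they carry over unchanged; only the diagonal terms shrink to ρᵢσᵢ².
True-score variance = [0.74 + 0.88] − 0.5 = 1.62 − 0.5 = 1.12.
Reliability = 1.12 / 1.5 = 0.7467.

0.7467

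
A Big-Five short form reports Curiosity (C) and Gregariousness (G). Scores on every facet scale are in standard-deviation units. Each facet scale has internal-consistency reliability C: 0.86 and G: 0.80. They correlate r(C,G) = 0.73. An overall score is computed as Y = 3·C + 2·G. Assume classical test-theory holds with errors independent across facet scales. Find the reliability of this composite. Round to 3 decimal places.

0.905

Var(Y) = 3² + 2² + 2·[6·0.73] = 13 + 8.76 = 21.76.
Because errors are independent across components, Cov(Tᵢ,Tⱼ) = Cov(Xᵢ,Xⱼ); the off-diagonal part of the true-score variance is the same as above.
True-score variance = [3²·0.86 + 2²·0.80] + 8.76 = 10.94 + 8.76 = 19.7.
Reliability = 19.7 / 21.76 = 0.905.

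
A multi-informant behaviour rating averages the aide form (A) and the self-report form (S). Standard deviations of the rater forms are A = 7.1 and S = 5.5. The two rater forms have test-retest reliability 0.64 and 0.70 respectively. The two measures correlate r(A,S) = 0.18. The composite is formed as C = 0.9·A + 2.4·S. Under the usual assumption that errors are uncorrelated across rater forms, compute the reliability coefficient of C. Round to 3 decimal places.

Var(C) = 0.9²·7.1² + 2.4²·5.5² + 2·[2.16·7.1·5.5·0.18] = 215.072 + 30.3653 = 245.437.
With uncorrelated errors the cross-covariances are all true-score covariance, so they carry over unchanged; only the diagonal terms shrink to ρᵢσᵢ².
True-score variance = [0.9²·7.1²·0.64 + 2.4²·5.5²·0.70] + 30.3653 = 148.101 + 30.3653 = 178.466.
Reliability = 178.466 / 245.437 = 0.727.

0.727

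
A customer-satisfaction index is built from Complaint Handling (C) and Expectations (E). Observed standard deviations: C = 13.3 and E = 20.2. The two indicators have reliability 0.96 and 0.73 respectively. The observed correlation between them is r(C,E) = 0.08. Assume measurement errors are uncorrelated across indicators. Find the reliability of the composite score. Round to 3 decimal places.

0.813

Var(C+E) = 13.3² + 20.2² + 2·[13.3·20.2·0.08] = 584.93 + 42.9856 = 627.916.
Under uncorrelated errors the observed covariances equal the true-score covariances, so only the own-variance terms attenuate.
True-score variance = [13.3²·0.96 + 20.2²·0.73] + 42.9856 = 467.684 + 42.9856 = 510.669.
Reliability = 510.669 / 627.916 = 0.813.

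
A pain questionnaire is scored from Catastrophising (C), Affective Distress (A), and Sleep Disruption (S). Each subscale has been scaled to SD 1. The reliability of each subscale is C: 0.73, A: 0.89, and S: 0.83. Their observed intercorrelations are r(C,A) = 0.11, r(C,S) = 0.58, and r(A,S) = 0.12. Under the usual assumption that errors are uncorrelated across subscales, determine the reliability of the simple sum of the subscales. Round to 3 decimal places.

0.881

Var(C+A+S) = 3 + 2·[0.11 + 0.58 + 0.12] = 3 + 1.62 = 4.62.
Under uncorrelated errors the observed covariances equal the true-score covariances, so only the own-variance terms attenuate.
True-score variance = [0.73 + 0.89 + 0.83] + 1.62 = 2.45 + 1.62 = 4.07.
Reliability = 4.07 / 4.62 = 0.881.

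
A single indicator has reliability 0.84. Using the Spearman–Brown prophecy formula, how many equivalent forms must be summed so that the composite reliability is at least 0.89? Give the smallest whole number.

k ≥ ρ*(1−ρ₁)/(ρ₁(1−ρ*)) = 0.89·0.16 / (0.84·0.11) = 1.541.
Smallest integer k = 2.

2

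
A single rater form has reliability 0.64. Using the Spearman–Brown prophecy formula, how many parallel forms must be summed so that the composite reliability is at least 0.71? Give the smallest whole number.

2

k ≥ ρ*(1−ρ₁)/(ρ₁(1−ρ*)) = 0.71·0.36 / (0.64·0.29) = 1.377.
Smallest integer k = 2.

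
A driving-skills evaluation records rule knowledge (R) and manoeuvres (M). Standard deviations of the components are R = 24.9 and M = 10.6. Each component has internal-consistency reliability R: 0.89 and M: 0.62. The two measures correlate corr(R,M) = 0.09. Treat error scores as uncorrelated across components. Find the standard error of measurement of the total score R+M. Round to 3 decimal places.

10.531

Var(total) = 732.37 + 47.5092 = 779.879.
True-score variance = 621.472 + 47.5092 = 668.981, so reliability = 0.8578.
Error variance = 779.879 − 668.981 = 110.898; SEM = √110.898 = 10.531.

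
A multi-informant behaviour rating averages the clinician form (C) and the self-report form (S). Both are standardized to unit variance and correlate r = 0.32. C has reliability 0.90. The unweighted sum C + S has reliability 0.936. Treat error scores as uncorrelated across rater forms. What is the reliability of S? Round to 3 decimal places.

0.931

Var(C+S) = 2 + 2·0.32 = 2.640.
True-score variance = ρ_C + ρ_S + 2·0.32, so 0.936 = (0.90 + ρ_S + 0.64) / 2.640.
ρ_S = 0.936·2.640 − 0.90 − 0.64 = 0.931.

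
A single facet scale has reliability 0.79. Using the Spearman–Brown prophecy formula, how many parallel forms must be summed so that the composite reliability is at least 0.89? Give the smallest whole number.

3

k ≥ ρ*(1−ρ₁)/(ρ₁(1−ρ*)) = 0.89·0.21 / (0.79·0.11) = 2.151.
Smallest integer k = 3.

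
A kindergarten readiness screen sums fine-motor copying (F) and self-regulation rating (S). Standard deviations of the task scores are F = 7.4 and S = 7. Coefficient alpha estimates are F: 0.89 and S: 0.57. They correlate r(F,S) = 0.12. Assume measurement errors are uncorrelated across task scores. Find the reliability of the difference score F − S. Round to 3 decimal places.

Var(F−S) = 7.4² + 7² − 2·7.4·7·0.12 = 103.76 − 12.432 = 91.328.
With uncorrelated errors the cross-covariances are all true-score covariance, so they carry over unchanged; only the diagonal terms shrink to ρᵢσᵢ².
True-score variance = [7.4²·0.89 + 7²·0.57] − 12.432 = 76.6664 − 12.432 = 64.2344.
Reliability = 64.2344 / 91.328 = 0.703.

0.703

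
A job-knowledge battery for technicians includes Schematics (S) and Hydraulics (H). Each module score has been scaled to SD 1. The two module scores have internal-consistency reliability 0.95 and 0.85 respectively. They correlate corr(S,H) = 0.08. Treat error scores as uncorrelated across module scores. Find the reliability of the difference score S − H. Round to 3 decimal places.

0.891

Var(S−H) = 1 + 1 − 2·0.08 = 2 − 0.16 = 1.84.
Under uncorrelated errors the observed covariances equal the true-score covariances, so only the own-variance terms attenuate.
True-score variance = [0.95 + 0.85] − 0.16 = 1.8 − 0.16 = 1.64.
Reliability = 1.64 / 1.84 = 0.891.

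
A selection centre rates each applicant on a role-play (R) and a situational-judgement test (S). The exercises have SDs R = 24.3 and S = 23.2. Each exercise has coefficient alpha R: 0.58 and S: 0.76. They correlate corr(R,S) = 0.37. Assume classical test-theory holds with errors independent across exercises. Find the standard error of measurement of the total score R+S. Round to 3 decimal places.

19.421

Var(total) = 1128.73 + 417.182 = 1545.91.
True-score variance = 751.547 + 417.182 = 1168.73, so reliability = 0.7560.
Error variance = 1545.91 − 1168.73 = 377.183; SEM = √377.183 = 19.421.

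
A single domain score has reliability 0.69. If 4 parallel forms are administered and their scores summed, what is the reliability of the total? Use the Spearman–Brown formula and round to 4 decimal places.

0.8990

ρ_k = kρ / (1 + (k−1)ρ) = 4·0.69 / (1 + 3·0.69) = 2.760 / 3.070 = 0.8990.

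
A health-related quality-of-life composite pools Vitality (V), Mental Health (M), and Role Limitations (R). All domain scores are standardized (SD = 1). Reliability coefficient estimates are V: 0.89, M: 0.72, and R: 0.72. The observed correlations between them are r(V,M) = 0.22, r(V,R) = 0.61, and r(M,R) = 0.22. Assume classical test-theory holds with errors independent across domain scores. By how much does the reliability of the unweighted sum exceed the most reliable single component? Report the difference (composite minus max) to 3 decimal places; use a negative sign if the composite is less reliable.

-0.021

Var(sum) = 3 + 2.1 = 5.1; true-score variance = 2.33 + 2.1 = 4.43; composite reliability = 0.8686.
Max component reliability = 0.8900.
Difference = 0.8686 − 0.8900 = -0.021.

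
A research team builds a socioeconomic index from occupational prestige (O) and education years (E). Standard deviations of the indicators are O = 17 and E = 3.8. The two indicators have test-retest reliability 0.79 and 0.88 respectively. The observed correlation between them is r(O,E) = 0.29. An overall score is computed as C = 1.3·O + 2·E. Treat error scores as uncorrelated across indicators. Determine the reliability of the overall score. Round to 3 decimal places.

Var(C) = 1.3²·17² + 2²·3.8² + 2·[2.6·17·3.8·0.29] = 546.17 + 97.4168 = 643.587.
Under uncorrelated errors the observed covariances equal the true-score covariances, so only the own-variance terms attenuate.
True-score variance = [1.3²·17²·0.79 + 2²·3.8²·0.88] + 97.4168 = 436.673 + 97.4168 = 534.09.
Reliability = 534.09 / 643.587 = 0.830.

0.830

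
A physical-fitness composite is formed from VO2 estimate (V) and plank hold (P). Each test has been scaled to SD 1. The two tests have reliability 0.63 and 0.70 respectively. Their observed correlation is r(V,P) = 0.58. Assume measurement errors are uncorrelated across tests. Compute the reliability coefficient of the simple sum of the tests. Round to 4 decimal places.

0.7880

Var(V+P) = 2 + 2·[0.58] = 2 + 1.16 = 3.16.
Because errors are independent across components, Cov(Tᵢ,Tⱼ) = Cov(Xᵢ,Xⱼ); the off-diagonal part of the true-score variance is the same as above.
True-score variance = [0.63 + 0.70] + 1.16 = 1.33 + 1.16 = 2.49.
Reliability = 2.49 / 3.16 = 0.7880.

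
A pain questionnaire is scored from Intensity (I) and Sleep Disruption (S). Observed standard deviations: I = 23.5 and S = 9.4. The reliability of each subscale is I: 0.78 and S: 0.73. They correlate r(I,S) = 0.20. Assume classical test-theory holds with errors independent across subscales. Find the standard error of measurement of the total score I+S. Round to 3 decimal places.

Var(total) = 640.61 + 88.36 = 728.97.
True-score variance = 495.258 + 88.36 = 583.618, so reliability = 0.8006.
Error variance = 728.97 − 583.618 = 145.352; SEM = √145.352 = 12.056.

12.056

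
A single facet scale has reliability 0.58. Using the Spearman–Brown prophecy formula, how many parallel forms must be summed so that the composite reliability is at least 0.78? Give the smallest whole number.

3

k ≥ ρ*(1−ρ₁)/(ρ₁(1−ρ*)) = 0.78·0.42 / (0.58·0.22) = 2.567.
Smallest integer k = 3.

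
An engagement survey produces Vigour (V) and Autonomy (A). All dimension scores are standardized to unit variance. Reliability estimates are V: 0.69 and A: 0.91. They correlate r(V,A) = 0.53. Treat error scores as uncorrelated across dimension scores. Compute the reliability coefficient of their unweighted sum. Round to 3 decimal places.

0.869

Var(V+A) = 2 + 2·[0.53] = 2 + 1.06 = 3.06.
Under uncorrelated errors the observed covariances equal the true-score covariances, so only the own-variance terms attenuate.
True-score variance = [0.69 + 0.91] + 1.06 = 1.6 + 1.06 = 2.66.
Reliability = 2.66 / 3.06 = 0.869.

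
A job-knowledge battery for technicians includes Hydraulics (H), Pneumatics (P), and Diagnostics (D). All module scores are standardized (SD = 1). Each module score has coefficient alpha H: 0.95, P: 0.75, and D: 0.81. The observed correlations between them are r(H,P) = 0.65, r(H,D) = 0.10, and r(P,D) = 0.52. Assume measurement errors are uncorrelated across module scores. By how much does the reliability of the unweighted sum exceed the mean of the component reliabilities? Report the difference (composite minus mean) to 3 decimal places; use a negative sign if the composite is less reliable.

0.075

Var(sum) = 3 + 2.54 = 5.54; true-score variance = 2.51 + 2.54 = 5.05; composite reliability = 0.9116.
Mean component reliability = 0.8367.
Difference = 0.9116 − 0.8367 = 0.075.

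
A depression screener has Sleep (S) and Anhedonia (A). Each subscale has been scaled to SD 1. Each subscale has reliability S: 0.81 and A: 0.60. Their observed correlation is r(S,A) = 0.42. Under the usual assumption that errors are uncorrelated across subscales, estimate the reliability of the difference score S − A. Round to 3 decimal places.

0.491

Var(S−A) = 1 + 1 − 2·0.42 = 2 − 0.84 = 1.16.
With uncorrelated errors the cross-covariances are all true-score covariance, so they carry over unchanged; only the diagonal terms shrink to ρᵢσᵢ².
True-score variance = [0.81 + 0.60] − 0.84 = 1.41 − 0.84 = 0.57.
Reliability = 0.57 / 1.16 = 0.491.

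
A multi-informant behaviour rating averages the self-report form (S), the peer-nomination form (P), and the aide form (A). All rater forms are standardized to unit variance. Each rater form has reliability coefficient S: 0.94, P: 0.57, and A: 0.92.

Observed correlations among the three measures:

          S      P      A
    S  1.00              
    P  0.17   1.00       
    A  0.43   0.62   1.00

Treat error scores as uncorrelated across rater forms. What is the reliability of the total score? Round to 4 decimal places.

Var(S+P+A) = 3 + 2·[0.17 + 0.43 + 0.62] = 3 + 2.44 = 5.44.
With uncorrelated errors the cross-covariances are all true-score covariance, so they carry over unchanged; only the diagonal terms shrink to ρᵢσᵢ².
True-score variance = [0.94 + 0.57 + 0.92] + 2.44 = 2.43 + 2.44 = 4.87.
Reliability = 4.87 / 5.44 = 0.8952.

0.8952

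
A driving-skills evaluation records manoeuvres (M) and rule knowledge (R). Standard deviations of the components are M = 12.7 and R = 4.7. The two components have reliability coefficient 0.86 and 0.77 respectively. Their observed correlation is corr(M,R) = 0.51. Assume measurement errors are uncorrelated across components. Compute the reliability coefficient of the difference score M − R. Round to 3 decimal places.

Var(M−R) = 12.7² + 4.7² − 2·12.7·4.7·0.51 = 183.38 − 60.8838 = 122.496.
Because errors are independent across components, Cov(Tᵢ,Tⱼ) = Cov(Xᵢ,Xⱼ); the off-diagonal part of the true-score variance is the same as above.
True-score variance = [12.7²·0.86 + 4.7²·0.77] − 60.8838 = 155.719 − 60.8838 = 94.8349.
Reliability = 94.8349 / 122.496 = 0.774.

0.774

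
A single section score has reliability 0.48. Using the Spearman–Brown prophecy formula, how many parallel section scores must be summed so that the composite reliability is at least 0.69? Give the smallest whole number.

3

k ≥ ρ*(1−ρ₁)/(ρ₁(1−ρ*)) = 0.69·0.52 / (0.48·0.31) = 2.411.
Smallest integer k = 3.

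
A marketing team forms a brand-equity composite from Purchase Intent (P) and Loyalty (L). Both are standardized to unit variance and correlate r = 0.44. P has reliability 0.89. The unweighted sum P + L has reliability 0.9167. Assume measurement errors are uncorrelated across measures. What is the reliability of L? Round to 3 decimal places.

Var(P+L) = 2 + 2·0.44 = 2.880.
True-score variance = ρ_P + ρ_L + 2·0.44, so 0.9167 = (0.89 + ρ_L + 0.88) / 2.880.
ρ_L = 0.9167·2.880 − 0.89 − 0.88 = 0.870.

0.870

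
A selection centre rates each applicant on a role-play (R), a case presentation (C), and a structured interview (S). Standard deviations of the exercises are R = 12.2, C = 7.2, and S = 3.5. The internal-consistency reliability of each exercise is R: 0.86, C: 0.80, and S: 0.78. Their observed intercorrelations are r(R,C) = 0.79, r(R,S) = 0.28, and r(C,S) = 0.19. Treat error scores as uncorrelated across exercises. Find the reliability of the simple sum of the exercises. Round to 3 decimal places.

0.912

Var(R+C+S) = 12.2² + 7.2² + 3.5² + 2·[12.2·7.2·0.79 + 12.2·3.5·0.28 + 7.2·3.5·0.19] = 212.93 + 172.275 = 385.205.
With uncorrelated errors the cross-covariances are all true-score covariance, so they carry over unchanged; only the diagonal terms shrink to ρᵢσᵢ².
True-score variance = [12.2²·0.86 + 7.2²·0.80 + 3.5²·0.78] + 172.275 = 179.029 + 172.275 = 351.305.
Reliability = 351.305 / 385.205 = 0.912.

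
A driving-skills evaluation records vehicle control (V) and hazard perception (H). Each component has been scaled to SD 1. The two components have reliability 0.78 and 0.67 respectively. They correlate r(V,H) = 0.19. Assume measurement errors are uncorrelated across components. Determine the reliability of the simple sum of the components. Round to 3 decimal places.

0.769

Var(V+H) = 2 + 2·[0.19] = 2 + 0.38 = 2.38.
Because errors are independent across components, Cov(Tᵢ,Tⱼ) = Cov(Xᵢ,Xⱼ); the off-diagonal part of the true-score variance is the same as above.
True-score variance = [0.78 + 0.67] + 0.38 = 1.45 + 0.38 = 1.83.
Reliability = 1.83 / 2.38 = 0.769.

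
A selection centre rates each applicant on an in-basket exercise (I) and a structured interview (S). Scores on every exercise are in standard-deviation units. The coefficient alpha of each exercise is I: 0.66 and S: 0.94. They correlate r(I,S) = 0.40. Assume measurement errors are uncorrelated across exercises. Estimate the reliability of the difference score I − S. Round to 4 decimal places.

Var(I−S) = 1 + 1 − 2·0.40 = 2 − 0.8 = 1.2.
Under uncorrelated errors the observed covariances equal the true-score covariances, so only the own-variance terms attenuate.
True-score variance = [0.66 + 0.94] − 0.8 = 1.6 − 0.8 = 0.8.
Reliability = 0.8 / 1.2 = 0.6667.

0.6667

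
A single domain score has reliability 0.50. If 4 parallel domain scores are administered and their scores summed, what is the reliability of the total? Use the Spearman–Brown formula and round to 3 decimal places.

ρ_k = kρ / (1 + (k−1)ρ) = 4·0.50 / (1 + 3·0.50) = 2.000 / 2.500 = 0.800.

0.800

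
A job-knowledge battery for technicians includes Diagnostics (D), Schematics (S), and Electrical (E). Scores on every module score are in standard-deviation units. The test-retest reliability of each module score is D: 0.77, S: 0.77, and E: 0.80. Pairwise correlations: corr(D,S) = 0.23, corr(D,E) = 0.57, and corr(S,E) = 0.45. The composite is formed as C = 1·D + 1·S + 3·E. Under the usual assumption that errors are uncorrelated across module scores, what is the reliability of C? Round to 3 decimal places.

Var(C) = 1 + 1 + 3² + 2·[0.23 + 3·0.57 + 3·0.45] = 11 + 6.58 = 17.58.
With uncorrelated errors the cross-covariances are all true-score covariance, so they carry over unchanged; only the diagonal terms shrink to ρᵢσᵢ².
True-score variance = [0.77 + 0.77 + 3²·0.80] + 6.58 = 8.74 + 6.58 = 15.32.
Reliability = 15.32 / 17.58 = 0.871.

0.871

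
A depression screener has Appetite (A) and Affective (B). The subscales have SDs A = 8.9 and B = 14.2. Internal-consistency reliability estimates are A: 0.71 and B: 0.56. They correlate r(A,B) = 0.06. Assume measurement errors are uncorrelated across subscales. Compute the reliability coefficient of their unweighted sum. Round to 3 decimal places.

0.623

Var(A+B) = 8.9² + 14.2² + 2·[8.9·14.2·0.06] = 280.85 + 15.1656 = 296.016.
Under uncorrelated errors the observed covariances equal the true-score covariances, so only the own-variance terms attenuate.
True-score variance = [8.9²·0.71 + 14.2²·0.56] + 15.1656 = 169.157 + 15.1656 = 184.323.
Reliability = 184.323 / 296.016 = 0.623.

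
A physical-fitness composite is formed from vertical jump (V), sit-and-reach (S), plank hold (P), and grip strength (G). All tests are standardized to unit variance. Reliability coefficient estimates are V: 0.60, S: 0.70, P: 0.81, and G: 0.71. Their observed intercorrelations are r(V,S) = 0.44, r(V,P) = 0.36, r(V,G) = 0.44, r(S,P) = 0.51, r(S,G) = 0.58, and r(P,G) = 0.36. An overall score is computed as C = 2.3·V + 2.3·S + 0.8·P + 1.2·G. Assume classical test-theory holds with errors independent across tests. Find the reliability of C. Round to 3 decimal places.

0.842

Var(C) = 2.3² + 2.3² + 0.8² + 1.2² + 2·[5.29·0.44 + 1.84·0.36 + 2.76·0.44 + 1.84·0.51 + 2.76·0.58 + 0.96·0.36] = 12.66 + 14.1784 = 26.8384.
With uncorrelated errors the cross-covariances are all true-score covariance, so they carry over unchanged; only the diagonal terms shrink to ρᵢσᵢ².
True-score variance = [2.3²·0.60 + 2.3²·0.70 + 0.8²·0.81 + 1.2²·0.71] + 14.1784 = 8.4178 + 14.1784 = 22.5962.
Reliability = 22.5962 / 26.8384 = 0.842.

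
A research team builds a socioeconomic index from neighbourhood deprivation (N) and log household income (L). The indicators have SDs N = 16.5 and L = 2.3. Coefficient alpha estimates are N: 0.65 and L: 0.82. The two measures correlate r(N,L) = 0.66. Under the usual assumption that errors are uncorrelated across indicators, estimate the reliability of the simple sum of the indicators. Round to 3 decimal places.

Var(N+L) = 16.5² + 2.3² + 2·[16.5·2.3·0.66] = 277.54 + 50.094 = 327.634.
Under uncorrelated errors the observed covariances equal the true-score covariances, so only the own-variance terms attenuate.
True-score variance = [16.5²·0.65 + 2.3²·0.82] + 50.094 = 181.3 + 50.094 = 231.394.
Reliability = 231.394 / 327.634 = 0.706.

0.706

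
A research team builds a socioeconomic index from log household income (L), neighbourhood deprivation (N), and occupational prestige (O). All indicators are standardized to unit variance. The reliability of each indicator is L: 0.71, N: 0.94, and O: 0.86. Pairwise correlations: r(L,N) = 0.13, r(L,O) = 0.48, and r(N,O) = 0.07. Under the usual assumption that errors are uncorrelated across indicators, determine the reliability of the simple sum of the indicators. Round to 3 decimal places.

0.888

Var(L+N+O) = 3 + 2·[0.13 + 0.48 + 0.07] = 3 + 1.36 = 4.36.
With uncorrelated errors the cross-covariances are all true-score covariance, so they carry over unchanged; only the diagonal terms shrink to ρᵢσᵢ².
True-score variance = [0.71 + 0.94 + 0.86] + 1.36 = 2.51 + 1.36 = 3.87.
Reliability = 3.87 / 4.36 = 0.888.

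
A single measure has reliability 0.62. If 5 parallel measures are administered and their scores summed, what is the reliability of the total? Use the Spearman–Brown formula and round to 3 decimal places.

ρ_k = kρ / (1 + (k−1)ρ) = 5·0.62 / (1 + 4·0.62) = 3.100 / 3.480 = 0.891.

0.891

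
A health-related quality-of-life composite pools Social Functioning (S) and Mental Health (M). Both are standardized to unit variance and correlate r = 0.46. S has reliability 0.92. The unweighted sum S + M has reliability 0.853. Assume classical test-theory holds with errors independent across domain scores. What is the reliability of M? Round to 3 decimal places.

0.651

Var(S+M) = 2 + 2·0.46 = 2.920.
True-score variance = ρ_S + ρ_M + 2·0.46, so 0.853 = (0.92 + ρ_M + 0.92) / 2.920.
ρ_M = 0.853·2.920 − 0.92 − 0.92 = 0.651.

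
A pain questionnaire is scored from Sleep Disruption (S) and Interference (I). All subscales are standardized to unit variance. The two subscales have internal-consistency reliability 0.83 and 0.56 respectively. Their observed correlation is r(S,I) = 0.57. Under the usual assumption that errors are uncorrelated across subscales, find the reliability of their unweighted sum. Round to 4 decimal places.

Var(S+I) = 2 + 2·[0.57] = 2 + 1.14 = 3.14.
Because errors are independent across components, Cov(Tᵢ,Tⱼ) = Cov(Xᵢ,Xⱼ); the off-diagonal part of the true-score variance is the same as above.
True-score variance = [0.83 + 0.56] + 1.14 = 1.39 + 1.14 = 2.53.
Reliability = 2.53 / 3.14 = 0.8057.

0.8057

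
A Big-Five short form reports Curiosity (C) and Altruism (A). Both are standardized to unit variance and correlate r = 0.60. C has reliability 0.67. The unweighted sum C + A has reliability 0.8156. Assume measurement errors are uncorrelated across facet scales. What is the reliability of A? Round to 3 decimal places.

Var(C+A) = 2 + 2·0.60 = 3.200.
True-score variance = ρ_C + ρ_A + 2·0.60, so 0.8156 = (0.67 + ρ_A + 1.20) / 3.200.
ρ_A = 0.8156·3.200 − 0.67 − 1.20 = 0.740.

0.740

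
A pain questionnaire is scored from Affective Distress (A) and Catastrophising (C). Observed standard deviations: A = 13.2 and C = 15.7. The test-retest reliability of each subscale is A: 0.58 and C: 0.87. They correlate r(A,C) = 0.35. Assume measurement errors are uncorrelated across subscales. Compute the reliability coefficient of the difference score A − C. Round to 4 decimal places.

Var(A−C) = 13.2² + 15.7² − 2·13.2·15.7·0.35 = 420.73 − 145.068 = 275.662.
Under uncorrelated errors the observed covariances equal the true-score covariances, so only the own-variance terms attenuate.
True-score variance = [13.2²·0.58 + 15.7²·0.87] − 145.068 = 315.505 − 145.068 = 170.438.
Reliability = 170.438 / 275.662 = 0.6183.

0.6183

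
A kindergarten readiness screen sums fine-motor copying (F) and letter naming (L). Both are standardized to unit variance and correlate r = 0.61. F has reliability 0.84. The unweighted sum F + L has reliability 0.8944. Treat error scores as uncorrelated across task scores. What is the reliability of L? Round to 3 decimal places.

Var(F+L) = 2 + 2·0.61 = 3.220.
True-score variance = ρ_F + ρ_L + 2·0.61, so 0.8944 = (0.84 + ρ_L + 1.22) / 3.220.
ρ_L = 0.8944·3.220 − 0.84 − 1.22 = 0.820.

0.820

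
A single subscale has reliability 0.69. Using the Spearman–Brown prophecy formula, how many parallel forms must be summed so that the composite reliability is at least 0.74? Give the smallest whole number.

2

k ≥ ρ*(1−ρ₁)/(ρ₁(1−ρ*)) = 0.74·0.31 / (0.69·0.26) = 1.279.
Smallest integer k = 2.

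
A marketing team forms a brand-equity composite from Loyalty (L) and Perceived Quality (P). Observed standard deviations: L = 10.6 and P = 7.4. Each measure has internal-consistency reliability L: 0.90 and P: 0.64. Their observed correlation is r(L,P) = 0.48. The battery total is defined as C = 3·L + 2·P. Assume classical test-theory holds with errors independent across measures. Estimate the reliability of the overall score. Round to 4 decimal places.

0.8930

Var(C) = 3²·10.6² + 2²·7.4² + 2·[6·10.6·7.4·0.48] = 1230.28 + 451.814 = 1682.09.
With uncorrelated errors the cross-covariances are all true-score covariance, so they carry over unchanged; only the diagonal terms shrink to ρᵢσᵢ².
True-score variance = [3²·10.6²·0.90 + 2²·7.4²·0.64] + 451.814 = 1050.3 + 451.814 = 1502.12.
Reliability = 1502.12 / 1682.09 = 0.8930.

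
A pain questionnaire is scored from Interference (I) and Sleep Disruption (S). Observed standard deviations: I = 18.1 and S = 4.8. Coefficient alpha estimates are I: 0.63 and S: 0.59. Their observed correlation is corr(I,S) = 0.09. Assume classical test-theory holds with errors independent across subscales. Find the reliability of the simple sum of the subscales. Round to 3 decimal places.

0.643

Var(I+S) = 18.1² + 4.8² + 2·[18.1·4.8·0.09] = 350.65 + 15.6384 = 366.288.
Because errors are independent across components, Cov(Tᵢ,Tⱼ) = Cov(Xᵢ,Xⱼ); the off-diagonal part of the true-score variance is the same as above.
True-score variance = [18.1²·0.63 + 4.8²·0.59] + 15.6384 = 219.988 + 15.6384 = 235.626.
Reliability = 235.626 / 366.288 = 0.643.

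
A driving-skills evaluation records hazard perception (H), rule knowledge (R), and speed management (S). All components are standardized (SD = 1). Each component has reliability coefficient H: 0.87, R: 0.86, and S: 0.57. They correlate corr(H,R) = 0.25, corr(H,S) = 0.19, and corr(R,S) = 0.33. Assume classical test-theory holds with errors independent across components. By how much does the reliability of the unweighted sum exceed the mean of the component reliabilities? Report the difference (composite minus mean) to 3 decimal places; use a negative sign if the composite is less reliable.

0.079

Var(sum) = 3 + 1.54 = 4.54; true-score variance = 2.3 + 1.54 = 3.84; composite reliability = 0.8458.
Mean component reliability = 0.7667.
Difference = 0.8458 − 0.7667 = 0.079.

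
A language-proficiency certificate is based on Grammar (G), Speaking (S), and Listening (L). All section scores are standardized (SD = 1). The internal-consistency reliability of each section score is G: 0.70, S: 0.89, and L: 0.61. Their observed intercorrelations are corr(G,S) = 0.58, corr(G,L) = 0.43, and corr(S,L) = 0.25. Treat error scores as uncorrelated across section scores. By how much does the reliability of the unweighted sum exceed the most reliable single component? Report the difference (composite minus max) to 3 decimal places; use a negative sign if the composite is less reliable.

-0.035

Var(sum) = 3 + 2.52 = 5.52; true-score variance = 2.2 + 2.52 = 4.72; composite reliability = 0.8551.
Max component reliability = 0.8900.
Difference = 0.8551 − 0.8900 = -0.035.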